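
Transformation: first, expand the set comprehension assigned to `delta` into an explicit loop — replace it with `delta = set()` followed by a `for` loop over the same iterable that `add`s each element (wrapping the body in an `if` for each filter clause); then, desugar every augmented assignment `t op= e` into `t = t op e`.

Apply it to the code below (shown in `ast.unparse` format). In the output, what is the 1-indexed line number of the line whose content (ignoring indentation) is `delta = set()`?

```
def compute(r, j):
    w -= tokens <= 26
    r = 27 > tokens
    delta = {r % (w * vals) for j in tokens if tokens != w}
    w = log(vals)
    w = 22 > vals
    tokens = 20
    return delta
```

Transformed code:
def compute(r, j):
    w = w - (tokens <= 26)
    r = 27 > tokens
    delta = set()
    for j in tokens:
        if tokens != w:
            delta.add(r % (w * vals))
    w = log(vals)
    w = 22 > vals
    tokens = 20
    return delta

4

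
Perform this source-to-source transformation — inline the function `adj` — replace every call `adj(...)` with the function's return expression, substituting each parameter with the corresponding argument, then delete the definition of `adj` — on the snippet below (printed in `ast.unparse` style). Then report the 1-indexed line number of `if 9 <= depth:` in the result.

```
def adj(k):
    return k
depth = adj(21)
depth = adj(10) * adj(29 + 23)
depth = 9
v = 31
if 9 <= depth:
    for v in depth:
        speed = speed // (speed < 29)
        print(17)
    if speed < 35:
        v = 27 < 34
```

Transformed code:
depth = 21
depth = 10 * (29 + 23)
depth = 9
v = 31
if 9 <= depth:
    for v in depth:
        speed = speed // (speed < 29)
        print(17)
    if speed < 35:
        v = 27 < 34

5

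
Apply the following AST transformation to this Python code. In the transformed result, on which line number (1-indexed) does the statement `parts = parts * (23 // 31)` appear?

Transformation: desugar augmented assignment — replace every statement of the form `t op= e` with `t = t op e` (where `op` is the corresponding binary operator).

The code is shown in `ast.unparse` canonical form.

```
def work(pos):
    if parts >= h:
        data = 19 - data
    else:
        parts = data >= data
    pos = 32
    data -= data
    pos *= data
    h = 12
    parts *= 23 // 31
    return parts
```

10

Transformed code:
def work(pos):
    if parts >= h:
        data = 19 - data
    else:
        parts = data >= data
    pos = 32
    data = data - data
    pos = pos * data
    h = 12
    parts = parts * (23 // 31)
    return parts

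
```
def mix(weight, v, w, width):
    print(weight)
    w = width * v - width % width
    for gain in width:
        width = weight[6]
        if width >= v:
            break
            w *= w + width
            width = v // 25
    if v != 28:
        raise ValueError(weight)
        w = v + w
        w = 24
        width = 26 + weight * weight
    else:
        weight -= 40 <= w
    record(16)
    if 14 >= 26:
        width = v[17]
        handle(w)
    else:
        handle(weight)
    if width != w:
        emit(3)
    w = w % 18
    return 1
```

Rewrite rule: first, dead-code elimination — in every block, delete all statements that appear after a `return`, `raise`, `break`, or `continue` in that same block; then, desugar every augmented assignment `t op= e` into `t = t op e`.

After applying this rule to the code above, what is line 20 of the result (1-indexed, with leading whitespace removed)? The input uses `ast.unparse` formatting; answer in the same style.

Transformed code:
def mix(weight, v, w, width):
    print(weight)
    w = width * v - width % width
    for gain in width:
        width = weight[6]
        if width >= v:
            break
    if v != 28:
        raise ValueError(weight)
    else:
        weight = weight - (40 <= w)
    record(16)
    if 14 >= 26:
        width = v[17]
        handle(w)
    else:
        handle(weight)
    if width != w:
        emit(3)
    w = w % 18
    return 1

w = w % 18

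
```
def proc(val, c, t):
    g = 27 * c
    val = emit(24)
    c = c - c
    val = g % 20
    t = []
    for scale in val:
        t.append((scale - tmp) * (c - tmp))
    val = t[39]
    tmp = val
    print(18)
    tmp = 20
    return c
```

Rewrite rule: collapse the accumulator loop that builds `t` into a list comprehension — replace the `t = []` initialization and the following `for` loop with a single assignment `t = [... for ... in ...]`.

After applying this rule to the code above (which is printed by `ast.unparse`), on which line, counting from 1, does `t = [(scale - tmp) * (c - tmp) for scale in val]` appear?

6

Transformed code:
def proc(val, c, t):
    g = 27 * c
    val = emit(24)
    c = c - c
    val = g % 20
    t = [(scale - tmp) * (c - tmp) for scale in val]
    val = t[39]
    tmp = val
    print(18)
    tmp = 20
    return c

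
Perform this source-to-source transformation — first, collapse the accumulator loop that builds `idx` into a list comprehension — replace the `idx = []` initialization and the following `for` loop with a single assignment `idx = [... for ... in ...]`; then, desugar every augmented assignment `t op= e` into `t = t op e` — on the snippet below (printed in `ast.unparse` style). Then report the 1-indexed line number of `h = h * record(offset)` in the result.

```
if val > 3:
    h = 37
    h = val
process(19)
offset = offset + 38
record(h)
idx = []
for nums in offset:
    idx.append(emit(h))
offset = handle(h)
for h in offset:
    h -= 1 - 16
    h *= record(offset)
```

Transformed code:
if val > 3:
    h = 37
    h = val
process(19)
offset = offset + 38
record(h)
idx = [emit(h) for nums in offset]
offset = handle(h)
for h in offset:
    h = h - (1 - 16)
    h = h * record(offset)

11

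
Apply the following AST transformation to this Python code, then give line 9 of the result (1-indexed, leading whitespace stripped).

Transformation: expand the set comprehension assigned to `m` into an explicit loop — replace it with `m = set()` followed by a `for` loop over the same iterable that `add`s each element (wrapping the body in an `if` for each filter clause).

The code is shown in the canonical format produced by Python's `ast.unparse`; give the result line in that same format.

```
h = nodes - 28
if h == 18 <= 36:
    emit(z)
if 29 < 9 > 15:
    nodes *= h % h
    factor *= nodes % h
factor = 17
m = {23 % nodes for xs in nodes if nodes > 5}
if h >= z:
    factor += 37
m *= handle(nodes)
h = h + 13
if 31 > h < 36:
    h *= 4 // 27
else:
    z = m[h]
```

Transformed code:
h = nodes - 28
if h == 18 <= 36:
    emit(z)
if 29 < 9 > 15:
    nodes *= h % h
    factor *= nodes % h
factor = 17
m = set()
for xs in nodes:
    if nodes > 5:
        m.add(23 % nodes)
if h >= z:
    factor += 37
m *= handle(nodes)
h = h + 13
if 31 > h < 36:
    h *= 4 // 27
else:
    z = m[h]

for xs in nodes:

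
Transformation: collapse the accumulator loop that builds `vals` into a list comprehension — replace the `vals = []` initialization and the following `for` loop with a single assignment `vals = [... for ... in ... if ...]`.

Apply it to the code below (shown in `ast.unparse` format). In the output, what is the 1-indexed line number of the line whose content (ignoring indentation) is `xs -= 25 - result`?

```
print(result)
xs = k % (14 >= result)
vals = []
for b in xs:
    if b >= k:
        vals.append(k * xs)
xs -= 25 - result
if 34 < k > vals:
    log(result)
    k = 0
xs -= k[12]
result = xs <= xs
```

Transformed code:
print(result)
xs = k % (14 >= result)
vals = [k * xs for b in xs if b >= k]
xs -= 25 - result
if 34 < k > vals:
    log(result)
    k = 0
xs -= k[12]
result = xs <= xs

4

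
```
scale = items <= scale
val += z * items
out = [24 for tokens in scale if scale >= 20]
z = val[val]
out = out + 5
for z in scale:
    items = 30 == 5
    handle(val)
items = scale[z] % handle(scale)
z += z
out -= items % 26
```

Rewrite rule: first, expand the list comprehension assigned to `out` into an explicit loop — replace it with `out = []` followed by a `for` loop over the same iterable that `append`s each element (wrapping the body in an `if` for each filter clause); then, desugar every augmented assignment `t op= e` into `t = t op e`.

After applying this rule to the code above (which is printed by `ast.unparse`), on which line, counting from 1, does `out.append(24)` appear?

Transformed code:
scale = items <= scale
val = val + z * items
out = []
for tokens in scale:
    if scale >= 20:
        out.append(24)
z = val[val]
out = out + 5
for z in scale:
    items = 30 == 5
    handle(val)
items = scale[z] % handle(scale)
z = z + z
out = out - items % 26

6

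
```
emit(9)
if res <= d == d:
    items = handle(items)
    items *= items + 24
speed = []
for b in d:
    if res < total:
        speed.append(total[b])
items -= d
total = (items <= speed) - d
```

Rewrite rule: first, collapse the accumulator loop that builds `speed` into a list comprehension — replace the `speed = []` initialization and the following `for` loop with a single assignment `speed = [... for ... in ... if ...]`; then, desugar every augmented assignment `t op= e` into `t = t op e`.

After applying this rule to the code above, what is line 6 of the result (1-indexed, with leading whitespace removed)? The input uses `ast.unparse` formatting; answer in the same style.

items = items - d

Transformed code:
emit(9)
if res <= d == d:
    items = handle(items)
    items = items * (items + 24)
speed = [total[b] for b in d if res < total]
items = items - d
total = (items <= speed) - d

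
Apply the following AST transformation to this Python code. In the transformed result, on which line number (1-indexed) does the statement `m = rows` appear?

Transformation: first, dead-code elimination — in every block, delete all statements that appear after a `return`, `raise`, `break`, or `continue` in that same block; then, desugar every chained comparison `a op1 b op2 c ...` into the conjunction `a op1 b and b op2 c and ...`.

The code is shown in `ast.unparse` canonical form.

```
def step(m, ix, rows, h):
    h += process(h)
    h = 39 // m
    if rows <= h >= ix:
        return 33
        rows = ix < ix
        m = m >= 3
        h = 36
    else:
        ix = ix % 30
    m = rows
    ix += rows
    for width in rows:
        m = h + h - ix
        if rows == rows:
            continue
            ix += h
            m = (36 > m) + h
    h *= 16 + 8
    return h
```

Transformed code:
def step(m, ix, rows, h):
    h += process(h)
    h = 39 // m
    if rows <= h and h >= ix:
        return 33
    else:
        ix = ix % 30
    m = rows
    ix += rows
    for width in rows:
        m = h + h - ix
        if rows == rows:
            continue
    h *= 16 + 8
    return h

8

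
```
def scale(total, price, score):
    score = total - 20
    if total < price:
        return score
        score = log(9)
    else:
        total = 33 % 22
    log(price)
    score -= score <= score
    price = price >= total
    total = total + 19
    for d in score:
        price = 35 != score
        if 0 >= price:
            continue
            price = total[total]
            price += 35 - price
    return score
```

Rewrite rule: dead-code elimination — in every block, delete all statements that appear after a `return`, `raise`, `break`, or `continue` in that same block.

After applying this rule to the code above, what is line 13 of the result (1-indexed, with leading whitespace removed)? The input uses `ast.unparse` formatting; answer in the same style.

Transformed code:
def scale(total, price, score):
    score = total - 20
    if total < price:
        return score
    else:
        total = 33 % 22
    log(price)
    score -= score <= score
    price = price >= total
    total = total + 19
    for d in score:
        price = 35 != score
        if 0 >= price:
            continue
    return score

if 0 >= price:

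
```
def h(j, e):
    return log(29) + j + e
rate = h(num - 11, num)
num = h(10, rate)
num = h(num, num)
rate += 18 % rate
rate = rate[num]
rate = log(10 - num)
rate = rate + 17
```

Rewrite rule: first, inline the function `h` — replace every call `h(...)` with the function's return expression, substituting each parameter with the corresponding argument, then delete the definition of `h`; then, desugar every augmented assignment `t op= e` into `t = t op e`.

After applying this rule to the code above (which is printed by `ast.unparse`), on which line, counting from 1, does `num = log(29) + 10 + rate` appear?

Transformed code:
rate = log(29) + (num - 11) + num
num = log(29) + 10 + rate
num = log(29) + num + num
rate = rate + 18 % rate
rate = rate[num]
rate = log(10 - num)
rate = rate + 17

2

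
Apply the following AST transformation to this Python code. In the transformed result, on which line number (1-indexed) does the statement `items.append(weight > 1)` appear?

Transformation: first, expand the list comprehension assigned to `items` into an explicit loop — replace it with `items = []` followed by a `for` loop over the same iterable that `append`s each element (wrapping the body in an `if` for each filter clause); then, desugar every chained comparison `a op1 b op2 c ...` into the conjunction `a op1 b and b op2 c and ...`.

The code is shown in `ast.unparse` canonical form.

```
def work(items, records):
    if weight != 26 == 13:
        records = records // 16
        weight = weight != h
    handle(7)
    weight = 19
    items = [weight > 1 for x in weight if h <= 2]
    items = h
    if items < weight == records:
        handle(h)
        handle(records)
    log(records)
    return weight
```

10

Transformed code:
def work(items, records):
    if weight != 26 and 26 == 13:
        records = records // 16
        weight = weight != h
    handle(7)
    weight = 19
    items = []
    for x in weight:
        if h <= 2:
            items.append(weight > 1)
    items = h
    if items < weight and weight == records:
        handle(h)
        handle(records)
    log(records)
    return weight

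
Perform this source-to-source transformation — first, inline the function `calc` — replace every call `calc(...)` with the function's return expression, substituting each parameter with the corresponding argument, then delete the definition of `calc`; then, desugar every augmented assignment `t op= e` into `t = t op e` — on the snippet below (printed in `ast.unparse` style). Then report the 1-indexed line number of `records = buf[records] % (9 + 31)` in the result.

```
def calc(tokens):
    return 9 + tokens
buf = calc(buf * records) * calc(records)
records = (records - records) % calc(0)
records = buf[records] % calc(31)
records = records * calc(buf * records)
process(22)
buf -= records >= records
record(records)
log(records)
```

Transformed code:
buf = (9 + buf * records) * (9 + records)
records = (records - records) % (9 + 0)
records = buf[records] % (9 + 31)
records = records * (9 + buf * records)
process(22)
buf = buf - (records >= records)
record(records)
log(records)

3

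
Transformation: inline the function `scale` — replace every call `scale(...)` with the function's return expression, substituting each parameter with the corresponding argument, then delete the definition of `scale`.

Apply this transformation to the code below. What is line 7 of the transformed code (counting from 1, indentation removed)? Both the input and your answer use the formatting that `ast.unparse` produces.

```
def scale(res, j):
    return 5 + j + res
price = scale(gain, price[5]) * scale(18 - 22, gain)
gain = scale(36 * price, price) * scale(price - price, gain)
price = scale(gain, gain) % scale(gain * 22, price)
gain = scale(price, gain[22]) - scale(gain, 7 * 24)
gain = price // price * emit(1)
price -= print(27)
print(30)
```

print(30)

Transformed code:
price = (5 + price[5] + gain) * (5 + gain + (18 - 22))
gain = (5 + price + 36 * price) * (5 + gain + (price - price))
price = (5 + gain + gain) % (5 + price + gain * 22)
gain = 5 + gain[22] + price - (5 + 7 * 24 + gain)
gain = price // price * emit(1)
price -= print(27)
print(30)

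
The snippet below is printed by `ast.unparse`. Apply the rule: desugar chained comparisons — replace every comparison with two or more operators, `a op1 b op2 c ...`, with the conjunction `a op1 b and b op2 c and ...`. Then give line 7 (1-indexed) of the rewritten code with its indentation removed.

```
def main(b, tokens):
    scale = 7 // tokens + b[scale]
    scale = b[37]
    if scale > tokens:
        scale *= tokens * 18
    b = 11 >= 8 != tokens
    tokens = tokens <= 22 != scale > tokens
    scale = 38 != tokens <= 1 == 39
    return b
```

tokens = tokens <= 22 and 22 != scale and (scale > tokens)

Transformed code:
def main(b, tokens):
    scale = 7 // tokens + b[scale]
    scale = b[37]
    if scale > tokens:
        scale *= tokens * 18
    b = 11 >= 8 and 8 != tokens
    tokens = tokens <= 22 and 22 != scale and (scale > tokens)
    scale = 38 != tokens and tokens <= 1 and (1 == 39)
    return b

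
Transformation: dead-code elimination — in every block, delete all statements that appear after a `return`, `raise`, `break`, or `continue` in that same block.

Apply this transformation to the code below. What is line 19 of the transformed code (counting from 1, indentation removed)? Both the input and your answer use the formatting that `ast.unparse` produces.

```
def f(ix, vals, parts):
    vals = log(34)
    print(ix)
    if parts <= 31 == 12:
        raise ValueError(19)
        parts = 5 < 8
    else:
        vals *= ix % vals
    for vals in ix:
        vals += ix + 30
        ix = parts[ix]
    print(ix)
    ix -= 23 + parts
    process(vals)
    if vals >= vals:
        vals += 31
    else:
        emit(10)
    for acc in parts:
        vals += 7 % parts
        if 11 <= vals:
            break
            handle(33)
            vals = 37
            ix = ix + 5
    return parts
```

vals += 7 % parts

Transformed code:
def f(ix, vals, parts):
    vals = log(34)
    print(ix)
    if parts <= 31 == 12:
        raise ValueError(19)
    else:
        vals *= ix % vals
    for vals in ix:
        vals += ix + 30
        ix = parts[ix]
    print(ix)
    ix -= 23 + parts
    process(vals)
    if vals >= vals:
        vals += 31
    else:
        emit(10)
    for acc in parts:
        vals += 7 % parts
        if 11 <= vals:
            break
    return parts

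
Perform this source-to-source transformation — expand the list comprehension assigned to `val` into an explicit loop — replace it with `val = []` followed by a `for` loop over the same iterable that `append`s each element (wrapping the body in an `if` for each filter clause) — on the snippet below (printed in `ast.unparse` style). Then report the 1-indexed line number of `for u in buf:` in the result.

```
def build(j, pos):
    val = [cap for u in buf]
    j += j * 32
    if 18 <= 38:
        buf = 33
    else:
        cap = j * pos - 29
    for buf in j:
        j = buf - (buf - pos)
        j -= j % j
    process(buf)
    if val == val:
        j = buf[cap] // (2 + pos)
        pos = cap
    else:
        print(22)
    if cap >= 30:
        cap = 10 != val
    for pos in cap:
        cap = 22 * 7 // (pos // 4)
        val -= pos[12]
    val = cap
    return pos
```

3

Transformed code:
def build(j, pos):
    val = []
    for u in buf:
        val.append(cap)
    j += j * 32
    if 18 <= 38:
        buf = 33
    else:
        cap = j * pos - 29
    for buf in j:
        j = buf - (buf - pos)
        j -= j % j
    process(buf)
    if val == val:
        j = buf[cap] // (2 + pos)
        pos = cap
    else:
        print(22)
    if cap >= 30:
        cap = 10 != val
    for pos in cap:
        cap = 22 * 7 // (pos // 4)
        val -= pos[12]
    val = cap
    return pos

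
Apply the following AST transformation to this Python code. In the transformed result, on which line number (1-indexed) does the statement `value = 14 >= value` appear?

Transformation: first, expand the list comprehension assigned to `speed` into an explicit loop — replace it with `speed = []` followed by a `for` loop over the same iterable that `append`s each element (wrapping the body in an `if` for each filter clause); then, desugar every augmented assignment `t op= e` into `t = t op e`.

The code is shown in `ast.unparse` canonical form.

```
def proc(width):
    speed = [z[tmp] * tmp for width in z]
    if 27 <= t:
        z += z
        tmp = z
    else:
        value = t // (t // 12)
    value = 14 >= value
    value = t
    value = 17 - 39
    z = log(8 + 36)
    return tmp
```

Transformed code:
def proc(width):
    speed = []
    for width in z:
        speed.append(z[tmp] * tmp)
    if 27 <= t:
        z = z + z
        tmp = z
    else:
        value = t // (t // 12)
    value = 14 >= value
    value = t
    value = 17 - 39
    z = log(8 + 36)
    return tmp

10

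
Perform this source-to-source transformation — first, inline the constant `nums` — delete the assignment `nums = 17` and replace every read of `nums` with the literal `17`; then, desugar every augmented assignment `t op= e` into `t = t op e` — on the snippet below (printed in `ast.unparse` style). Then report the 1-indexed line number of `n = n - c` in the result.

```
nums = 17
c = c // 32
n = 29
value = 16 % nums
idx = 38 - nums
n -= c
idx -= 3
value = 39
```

Transformed code:
c = c // 32
n = 29
value = 16 % 17
idx = 38 - 17
n = n - c
idx = idx - 3
value = 39

5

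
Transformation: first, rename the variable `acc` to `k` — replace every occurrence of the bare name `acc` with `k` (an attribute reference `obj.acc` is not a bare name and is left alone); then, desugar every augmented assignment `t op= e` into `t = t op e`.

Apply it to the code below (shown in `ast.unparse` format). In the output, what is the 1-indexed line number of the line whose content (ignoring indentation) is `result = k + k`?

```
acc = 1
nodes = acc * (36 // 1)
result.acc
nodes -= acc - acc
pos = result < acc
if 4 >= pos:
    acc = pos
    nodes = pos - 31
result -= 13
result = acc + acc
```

Transformed code:
k = 1
nodes = k * (36 // 1)
result.acc
nodes = nodes - (k - k)
pos = result < k
if 4 >= pos:
    k = pos
    nodes = pos - 31
result = result - 13
result = k + k

10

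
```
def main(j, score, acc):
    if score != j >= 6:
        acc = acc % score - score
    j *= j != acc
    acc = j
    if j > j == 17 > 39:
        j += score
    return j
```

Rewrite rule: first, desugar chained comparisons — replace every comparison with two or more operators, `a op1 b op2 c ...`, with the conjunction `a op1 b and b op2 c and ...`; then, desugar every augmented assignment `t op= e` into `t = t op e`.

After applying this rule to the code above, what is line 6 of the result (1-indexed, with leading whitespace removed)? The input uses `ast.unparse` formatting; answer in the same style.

Transformed code:
def main(j, score, acc):
    if score != j and j >= 6:
        acc = acc % score - score
    j = j * (j != acc)
    acc = j
    if j > j and j == 17 and (17 > 39):
        j = j + score
    return j

if j > j and j == 17 and (17 > 39):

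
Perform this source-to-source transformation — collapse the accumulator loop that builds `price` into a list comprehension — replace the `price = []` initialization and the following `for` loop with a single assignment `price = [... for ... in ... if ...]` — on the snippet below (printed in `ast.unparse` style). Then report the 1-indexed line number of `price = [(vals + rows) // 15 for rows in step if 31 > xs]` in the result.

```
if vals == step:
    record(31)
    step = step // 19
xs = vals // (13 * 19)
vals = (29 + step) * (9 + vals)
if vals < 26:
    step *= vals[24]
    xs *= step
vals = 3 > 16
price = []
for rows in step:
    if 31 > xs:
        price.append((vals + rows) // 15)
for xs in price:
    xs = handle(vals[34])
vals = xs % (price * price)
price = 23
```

Transformed code:
if vals == step:
    record(31)
    step = step // 19
xs = vals // (13 * 19)
vals = (29 + step) * (9 + vals)
if vals < 26:
    step *= vals[24]
    xs *= step
vals = 3 > 16
price = [(vals + rows) // 15 for rows in step if 31 > xs]
for xs in price:
    xs = handle(vals[34])
vals = xs % (price * price)
price = 23

10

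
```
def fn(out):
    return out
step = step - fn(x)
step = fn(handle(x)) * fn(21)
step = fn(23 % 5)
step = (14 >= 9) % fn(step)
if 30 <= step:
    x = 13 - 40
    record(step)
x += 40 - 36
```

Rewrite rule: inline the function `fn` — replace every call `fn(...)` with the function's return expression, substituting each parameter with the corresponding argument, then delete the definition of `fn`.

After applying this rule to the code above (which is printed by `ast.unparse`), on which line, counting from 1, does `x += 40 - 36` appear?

Transformed code:
step = step - x
step = handle(x) * 21
step = 23 % 5
step = (14 >= 9) % step
if 30 <= step:
    x = 13 - 40
    record(step)
x += 40 - 36

8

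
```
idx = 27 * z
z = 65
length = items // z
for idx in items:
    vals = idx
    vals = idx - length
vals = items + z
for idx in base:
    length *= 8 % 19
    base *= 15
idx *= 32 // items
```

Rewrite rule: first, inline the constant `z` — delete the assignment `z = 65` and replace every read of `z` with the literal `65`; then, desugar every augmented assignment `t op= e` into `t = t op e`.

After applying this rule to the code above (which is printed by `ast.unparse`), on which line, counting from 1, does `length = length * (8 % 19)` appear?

8

Transformed code:
idx = 27 * 65
length = items // 65
for idx in items:
    vals = idx
    vals = idx - length
vals = items + 65
for idx in base:
    length = length * (8 % 19)
    base = base * 15
idx = idx * (32 // items)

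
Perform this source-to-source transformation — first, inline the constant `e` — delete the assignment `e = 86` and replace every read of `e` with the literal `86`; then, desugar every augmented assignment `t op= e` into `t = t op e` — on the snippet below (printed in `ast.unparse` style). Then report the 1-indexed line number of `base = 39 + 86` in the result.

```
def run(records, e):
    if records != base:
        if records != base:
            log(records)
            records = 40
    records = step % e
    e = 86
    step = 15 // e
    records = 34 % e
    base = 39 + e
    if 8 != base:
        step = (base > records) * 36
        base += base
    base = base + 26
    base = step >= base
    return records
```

Transformed code:
def run(records, e):
    if records != base:
        if records != base:
            log(records)
            records = 40
    records = step % 86
    step = 15 // 86
    records = 34 % 86
    base = 39 + 86
    if 8 != base:
        step = (base > records) * 36
        base = base + base
    base = base + 26
    base = step >= base
    return records

9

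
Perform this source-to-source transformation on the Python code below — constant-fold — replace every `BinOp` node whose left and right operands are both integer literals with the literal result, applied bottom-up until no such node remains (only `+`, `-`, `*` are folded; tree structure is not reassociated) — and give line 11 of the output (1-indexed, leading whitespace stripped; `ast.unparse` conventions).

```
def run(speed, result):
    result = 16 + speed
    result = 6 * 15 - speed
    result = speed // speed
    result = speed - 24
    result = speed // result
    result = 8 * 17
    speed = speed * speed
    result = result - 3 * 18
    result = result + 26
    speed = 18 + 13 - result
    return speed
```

Transformed code:
def run(speed, result):
    result = 16 + speed
    result = 90 - speed
    result = speed // speed
    result = speed - 24
    result = speed // result
    result = 136
    speed = speed * speed
    result = result - 54
    result = result + 26
    speed = 31 - result
    return speed

speed = 31 - result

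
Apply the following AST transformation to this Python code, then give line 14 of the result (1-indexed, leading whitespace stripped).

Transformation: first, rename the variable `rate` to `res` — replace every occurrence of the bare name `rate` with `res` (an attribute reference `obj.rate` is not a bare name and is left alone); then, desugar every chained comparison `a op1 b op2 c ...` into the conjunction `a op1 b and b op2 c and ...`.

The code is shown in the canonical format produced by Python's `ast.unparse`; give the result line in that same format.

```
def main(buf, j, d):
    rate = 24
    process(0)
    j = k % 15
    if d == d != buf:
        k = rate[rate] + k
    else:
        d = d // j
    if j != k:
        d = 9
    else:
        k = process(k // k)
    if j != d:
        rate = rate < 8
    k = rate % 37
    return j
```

res = res < 8

Transformed code:
def main(buf, j, d):
    res = 24
    process(0)
    j = k % 15
    if d == d and d != buf:
        k = res[res] + k
    else:
        d = d // j
    if j != k:
        d = 9
    else:
        k = process(k // k)
    if j != d:
        res = res < 8
    k = res % 37
    return j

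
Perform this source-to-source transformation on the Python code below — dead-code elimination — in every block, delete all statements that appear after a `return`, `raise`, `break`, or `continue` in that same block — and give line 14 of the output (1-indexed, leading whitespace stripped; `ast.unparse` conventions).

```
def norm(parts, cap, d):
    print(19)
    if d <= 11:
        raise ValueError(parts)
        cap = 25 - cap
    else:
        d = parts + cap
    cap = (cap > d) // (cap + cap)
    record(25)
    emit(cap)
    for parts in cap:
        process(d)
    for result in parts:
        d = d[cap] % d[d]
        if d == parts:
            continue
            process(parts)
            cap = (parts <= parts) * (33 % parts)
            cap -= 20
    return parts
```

Transformed code:
def norm(parts, cap, d):
    print(19)
    if d <= 11:
        raise ValueError(parts)
    else:
        d = parts + cap
    cap = (cap > d) // (cap + cap)
    record(25)
    emit(cap)
    for parts in cap:
        process(d)
    for result in parts:
        d = d[cap] % d[d]
        if d == parts:
            continue
    return parts

if d == parts:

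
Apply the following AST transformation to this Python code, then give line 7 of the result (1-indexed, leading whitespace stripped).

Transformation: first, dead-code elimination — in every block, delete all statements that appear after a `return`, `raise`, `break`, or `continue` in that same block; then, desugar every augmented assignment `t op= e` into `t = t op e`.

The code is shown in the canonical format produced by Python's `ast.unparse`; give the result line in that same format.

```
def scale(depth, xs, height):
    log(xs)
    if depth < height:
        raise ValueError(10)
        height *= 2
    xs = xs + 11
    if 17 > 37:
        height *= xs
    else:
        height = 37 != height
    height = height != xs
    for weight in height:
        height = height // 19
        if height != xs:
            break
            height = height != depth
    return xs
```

Transformed code:
def scale(depth, xs, height):
    log(xs)
    if depth < height:
        raise ValueError(10)
    xs = xs + 11
    if 17 > 37:
        height = height * xs
    else:
        height = 37 != height
    height = height != xs
    for weight in height:
        height = height // 19
        if height != xs:
            break
    return xs

height = height * xs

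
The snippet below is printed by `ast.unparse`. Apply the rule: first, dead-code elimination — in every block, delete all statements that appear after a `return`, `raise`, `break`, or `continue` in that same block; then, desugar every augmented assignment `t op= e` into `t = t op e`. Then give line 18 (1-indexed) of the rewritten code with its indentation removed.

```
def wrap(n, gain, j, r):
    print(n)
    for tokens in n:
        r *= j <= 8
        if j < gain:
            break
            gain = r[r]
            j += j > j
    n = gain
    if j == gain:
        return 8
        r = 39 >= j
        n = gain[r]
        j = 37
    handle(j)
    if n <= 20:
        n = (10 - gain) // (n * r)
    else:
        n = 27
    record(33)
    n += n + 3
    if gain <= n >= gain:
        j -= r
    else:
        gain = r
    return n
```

j = j - r

Transformed code:
def wrap(n, gain, j, r):
    print(n)
    for tokens in n:
        r = r * (j <= 8)
        if j < gain:
            break
    n = gain
    if j == gain:
        return 8
    handle(j)
    if n <= 20:
        n = (10 - gain) // (n * r)
    else:
        n = 27
    record(33)
    n = n + (n + 3)
    if gain <= n >= gain:
        j = j - r
    else:
        gain = r
    return n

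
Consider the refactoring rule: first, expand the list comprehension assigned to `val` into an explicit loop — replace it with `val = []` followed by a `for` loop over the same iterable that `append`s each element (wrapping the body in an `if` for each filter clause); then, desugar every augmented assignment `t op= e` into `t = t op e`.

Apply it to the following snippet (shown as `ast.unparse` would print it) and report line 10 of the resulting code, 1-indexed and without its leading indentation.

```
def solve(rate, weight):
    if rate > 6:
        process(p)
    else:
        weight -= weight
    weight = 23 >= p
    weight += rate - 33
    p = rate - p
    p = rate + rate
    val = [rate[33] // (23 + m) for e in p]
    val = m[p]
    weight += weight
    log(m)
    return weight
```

Transformed code:
def solve(rate, weight):
    if rate > 6:
        process(p)
    else:
        weight = weight - weight
    weight = 23 >= p
    weight = weight + (rate - 33)
    p = rate - p
    p = rate + rate
    val = []
    for e in p:
        val.append(rate[33] // (23 + m))
    val = m[p]
    weight = weight + weight
    log(m)
    return weight

val = []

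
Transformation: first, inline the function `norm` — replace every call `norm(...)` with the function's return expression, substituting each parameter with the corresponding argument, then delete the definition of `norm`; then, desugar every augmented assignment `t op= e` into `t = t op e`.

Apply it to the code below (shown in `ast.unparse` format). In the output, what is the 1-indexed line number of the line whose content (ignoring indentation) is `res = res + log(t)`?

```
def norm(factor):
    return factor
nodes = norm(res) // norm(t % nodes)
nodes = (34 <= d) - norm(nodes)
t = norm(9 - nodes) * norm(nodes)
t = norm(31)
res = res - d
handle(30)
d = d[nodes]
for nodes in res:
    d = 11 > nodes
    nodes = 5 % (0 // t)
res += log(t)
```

Transformed code:
nodes = res // (t % nodes)
nodes = (34 <= d) - nodes
t = (9 - nodes) * nodes
t = 31
res = res - d
handle(30)
d = d[nodes]
for nodes in res:
    d = 11 > nodes
    nodes = 5 % (0 // t)
res = res + log(t)

11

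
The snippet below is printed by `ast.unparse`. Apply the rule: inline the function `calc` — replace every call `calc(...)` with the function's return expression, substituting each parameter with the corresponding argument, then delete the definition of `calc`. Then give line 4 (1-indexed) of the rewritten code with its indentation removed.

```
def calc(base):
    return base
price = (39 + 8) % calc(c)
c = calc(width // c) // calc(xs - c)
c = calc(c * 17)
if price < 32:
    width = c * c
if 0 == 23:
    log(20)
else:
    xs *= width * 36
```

Transformed code:
price = (39 + 8) % c
c = width // c // (xs - c)
c = c * 17
if price < 32:
    width = c * c
if 0 == 23:
    log(20)
else:
    xs *= width * 36

if price < 32:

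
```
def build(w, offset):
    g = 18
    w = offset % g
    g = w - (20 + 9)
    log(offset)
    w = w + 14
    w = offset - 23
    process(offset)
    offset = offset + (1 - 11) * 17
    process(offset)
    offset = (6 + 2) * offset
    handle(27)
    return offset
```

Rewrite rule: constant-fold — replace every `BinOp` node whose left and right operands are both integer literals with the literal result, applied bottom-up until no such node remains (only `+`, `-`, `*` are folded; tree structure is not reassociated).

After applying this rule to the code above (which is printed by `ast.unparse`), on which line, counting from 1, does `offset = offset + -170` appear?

Transformed code:
def build(w, offset):
    g = 18
    w = offset % g
    g = w - 29
    log(offset)
    w = w + 14
    w = offset - 23
    process(offset)
    offset = offset + -170
    process(offset)
    offset = 8 * offset
    handle(27)
    return offset

9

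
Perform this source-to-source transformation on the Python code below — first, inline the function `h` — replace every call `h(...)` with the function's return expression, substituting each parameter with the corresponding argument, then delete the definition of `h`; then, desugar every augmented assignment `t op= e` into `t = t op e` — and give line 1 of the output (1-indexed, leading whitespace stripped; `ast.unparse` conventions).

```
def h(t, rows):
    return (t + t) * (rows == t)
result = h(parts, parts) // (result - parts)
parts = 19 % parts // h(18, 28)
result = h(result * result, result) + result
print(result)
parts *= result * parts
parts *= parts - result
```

Transformed code:
result = (parts + parts) * (parts == parts) // (result - parts)
parts = 19 % parts // ((18 + 18) * (28 == 18))
result = (result * result + result * result) * (result == result * result) + result
print(result)
parts = parts * (result * parts)
parts = parts * (parts - result)

result = (parts + parts) * (parts == parts) // (result - parts)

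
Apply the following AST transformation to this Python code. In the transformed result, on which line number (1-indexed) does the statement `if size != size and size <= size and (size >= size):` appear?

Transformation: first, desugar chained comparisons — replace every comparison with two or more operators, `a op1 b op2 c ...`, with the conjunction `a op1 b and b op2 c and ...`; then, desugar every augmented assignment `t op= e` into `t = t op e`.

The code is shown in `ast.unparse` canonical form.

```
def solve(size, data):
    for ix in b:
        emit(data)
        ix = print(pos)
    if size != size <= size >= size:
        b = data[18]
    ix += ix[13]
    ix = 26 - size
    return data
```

5

Transformed code:
def solve(size, data):
    for ix in b:
        emit(data)
        ix = print(pos)
    if size != size and size <= size and (size >= size):
        b = data[18]
    ix = ix + ix[13]
    ix = 26 - size
    return data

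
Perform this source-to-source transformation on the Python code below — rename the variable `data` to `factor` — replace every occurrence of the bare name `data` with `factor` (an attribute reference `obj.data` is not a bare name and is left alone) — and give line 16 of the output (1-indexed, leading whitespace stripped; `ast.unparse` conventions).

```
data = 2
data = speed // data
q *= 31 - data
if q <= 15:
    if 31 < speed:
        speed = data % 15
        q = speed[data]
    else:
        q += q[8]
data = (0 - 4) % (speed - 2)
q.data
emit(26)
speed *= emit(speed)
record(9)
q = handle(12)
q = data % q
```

Transformed code:
factor = 2
factor = speed // factor
q *= 31 - factor
if q <= 15:
    if 31 < speed:
        speed = factor % 15
        q = speed[factor]
    else:
        q += q[8]
factor = (0 - 4) % (speed - 2)
q.data
emit(26)
speed *= emit(speed)
record(9)
q = handle(12)
q = factor % q

q = factor % q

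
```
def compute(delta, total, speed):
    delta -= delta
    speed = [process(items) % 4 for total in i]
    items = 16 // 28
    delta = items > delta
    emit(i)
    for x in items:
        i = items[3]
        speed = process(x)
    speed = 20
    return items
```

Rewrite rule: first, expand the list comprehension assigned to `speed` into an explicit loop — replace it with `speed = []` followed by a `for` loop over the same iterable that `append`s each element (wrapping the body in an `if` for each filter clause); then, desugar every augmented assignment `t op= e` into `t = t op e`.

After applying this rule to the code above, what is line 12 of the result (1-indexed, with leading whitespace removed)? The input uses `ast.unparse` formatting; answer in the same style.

Transformed code:
def compute(delta, total, speed):
    delta = delta - delta
    speed = []
    for total in i:
        speed.append(process(items) % 4)
    items = 16 // 28
    delta = items > delta
    emit(i)
    for x in items:
        i = items[3]
        speed = process(x)
    speed = 20
    return items

speed = 20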